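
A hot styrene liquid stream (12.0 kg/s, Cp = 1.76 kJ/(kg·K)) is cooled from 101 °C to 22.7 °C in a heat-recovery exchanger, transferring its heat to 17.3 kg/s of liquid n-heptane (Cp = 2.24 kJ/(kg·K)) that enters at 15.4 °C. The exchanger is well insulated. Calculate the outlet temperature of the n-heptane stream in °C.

Heat released by hot stream: Q = 12.0 × 1.76 × (101 − 22.7) = 1653.7 kJ/s
Energy balance on cold side (adiabatic exchanger): Q = ṁ_c·Cp_c·(T_c,out − T_c,in)
T_c,out = 15.4 + 1653.7/(17.3 × 2.24) = 58.074 °C

T_c,out = 58.1 °C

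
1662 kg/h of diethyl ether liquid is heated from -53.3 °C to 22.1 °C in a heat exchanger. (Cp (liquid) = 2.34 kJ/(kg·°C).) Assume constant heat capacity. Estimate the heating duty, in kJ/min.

Q = 4890 kJ/min

Q = ṁ·Cp·ΔT = 1662 × 2.34 × (22.1 − -53.3) = 293240 kJ/h
Converting: 293240 / 3600 s = 81.455 kW
Heating duty = 4887.3 kJ/min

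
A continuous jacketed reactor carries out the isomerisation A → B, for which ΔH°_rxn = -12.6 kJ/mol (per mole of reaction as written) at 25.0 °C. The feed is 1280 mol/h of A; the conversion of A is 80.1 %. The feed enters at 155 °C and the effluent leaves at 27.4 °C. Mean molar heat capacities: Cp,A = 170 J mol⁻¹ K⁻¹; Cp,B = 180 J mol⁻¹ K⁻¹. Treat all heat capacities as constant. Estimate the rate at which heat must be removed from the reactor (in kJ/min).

Q_out = 678 kJ/min

Extent of reaction ξ = 0.801 × 1280 = 1025.3 mol/h
Reaction term: ξ·ΔH°_rxn = 1025.3 × -12.6 = -12919 kJ/h
Sensible, feed 155→25 °C: -28288 kJ/h
Outlet flows (mol/h): A 254.72, B 1025.3
Sensible, products 25→27.4 °C: 546.85 kJ/h
Q = ΔH = -40660 kJ/h = -11.294 kW
Heat removed = 677.66 kJ/min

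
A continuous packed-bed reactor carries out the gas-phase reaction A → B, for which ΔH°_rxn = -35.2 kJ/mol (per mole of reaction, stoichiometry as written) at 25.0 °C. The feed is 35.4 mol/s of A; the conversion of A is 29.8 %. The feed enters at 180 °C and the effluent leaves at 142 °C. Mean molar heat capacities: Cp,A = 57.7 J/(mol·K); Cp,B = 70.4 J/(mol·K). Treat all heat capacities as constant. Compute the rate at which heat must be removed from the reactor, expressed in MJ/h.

Q_out = 1560 MJ/h

Extent of reaction ξ = 0.298 × 35.4 = 10.549 mol/s
Reaction term: ξ·ΔH°_rxn = 10.549 × -35.2 = -371.33 kJ/s
Sensible, feed 180→25 °C: -316.6 kJ/s
Outlet flows (mol/s): A 24.851, B 10.549
Sensible, products 25→142 °C: 254.66 kJ/s
Q = ΔH = -433.27 kJ/s = -433.27 kW
Heat removed = 1559.8 MJ/h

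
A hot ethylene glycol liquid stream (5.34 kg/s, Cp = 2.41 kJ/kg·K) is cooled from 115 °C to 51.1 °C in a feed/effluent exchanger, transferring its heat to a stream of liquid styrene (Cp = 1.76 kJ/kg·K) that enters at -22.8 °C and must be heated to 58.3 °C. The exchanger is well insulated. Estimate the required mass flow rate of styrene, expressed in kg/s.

ṁ_c = 5.76 kg/s

Heat released by hot stream: Q = 5.34 × 2.41 × (115 − 51.1) = 822.35 kJ/s
Energy balance on cold side (adiabatic exchanger): Q = ṁ_c·Cp_c·(T_c,out − T_c,in)
ṁ_c = 822.35 / [1.76 × (58.3 − -22.8)] = 5.7614 kg/s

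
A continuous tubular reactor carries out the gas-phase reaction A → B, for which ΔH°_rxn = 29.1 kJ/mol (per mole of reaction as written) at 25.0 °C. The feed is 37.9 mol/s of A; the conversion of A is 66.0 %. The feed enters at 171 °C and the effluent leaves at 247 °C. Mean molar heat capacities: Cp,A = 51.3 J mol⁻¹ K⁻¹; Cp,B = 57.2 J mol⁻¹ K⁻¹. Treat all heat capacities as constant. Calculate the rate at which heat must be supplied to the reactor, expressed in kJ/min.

Extent of reaction ξ = 0.660 × 37.9 = 25.014 mol/s
Reaction term: ξ·ΔH°_rxn = 25.014 × 29.1 = 727.91 kJ/s
Sensible, feed 171→25 °C: -283.86 kJ/s
Outlet flows (mol/s): A 12.886, B 25.014
Sensible, products 25→247 °C: 464.39 kJ/s
Q = ΔH = 908.44 kJ/s = 908.44 kW
Heat supplied = 54506 kJ/min

Q_in = 54500 kJ/min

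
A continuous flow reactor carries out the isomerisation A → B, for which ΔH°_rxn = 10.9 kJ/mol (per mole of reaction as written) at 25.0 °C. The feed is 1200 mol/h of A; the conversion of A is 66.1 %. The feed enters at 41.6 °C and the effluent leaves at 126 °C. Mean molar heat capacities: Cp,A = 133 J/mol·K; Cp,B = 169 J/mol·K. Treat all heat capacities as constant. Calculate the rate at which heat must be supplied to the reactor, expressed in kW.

Q_in = 6.94 kW

Extent of reaction ξ = 0.661 × 1200 = 793.2 mol/h
Reaction term: ξ·ΔH°_rxn = 793.2 × 10.9 = 8645.9 kJ/h
Sensible, feed 41.6→25 °C: -2649.4 kJ/h
Outlet flows (mol/h): A 406.8, B 793.2
Sensible, products 25→126 °C: 19004 kJ/h
Q = ΔH = 25000 kJ/h = 6.9445 kW
Heat supplied = 6.9445 kW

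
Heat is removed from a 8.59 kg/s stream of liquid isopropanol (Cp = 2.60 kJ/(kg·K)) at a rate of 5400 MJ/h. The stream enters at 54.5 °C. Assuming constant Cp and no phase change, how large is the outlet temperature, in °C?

T_out = -12.7 °C

Q = 5400 MJ/h = 1500 kJ/s
ΔT = Q/(ṁ·Cp) = 1500/(8.59×2.60) = 67.162 K
T_out = 54.5 − 67.162 = -12.662 °C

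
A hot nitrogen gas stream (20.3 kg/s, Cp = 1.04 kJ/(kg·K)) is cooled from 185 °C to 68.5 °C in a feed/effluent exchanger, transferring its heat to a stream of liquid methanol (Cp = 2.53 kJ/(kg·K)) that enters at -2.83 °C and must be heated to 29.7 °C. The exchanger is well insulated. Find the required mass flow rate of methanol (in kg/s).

ṁ_c = 29.9 kg/s

Heat released by hot stream: Q = 20.3 × 1.04 × (185 − 68.5) = 2459.5 kJ/s
Energy balance on cold side (adiabatic exchanger): Q = ṁ_c·Cp_c·(T_c,out − T_c,in)
ṁ_c = 2459.5 / [2.53 × (29.7 − -2.83)] = 29.885 kg/s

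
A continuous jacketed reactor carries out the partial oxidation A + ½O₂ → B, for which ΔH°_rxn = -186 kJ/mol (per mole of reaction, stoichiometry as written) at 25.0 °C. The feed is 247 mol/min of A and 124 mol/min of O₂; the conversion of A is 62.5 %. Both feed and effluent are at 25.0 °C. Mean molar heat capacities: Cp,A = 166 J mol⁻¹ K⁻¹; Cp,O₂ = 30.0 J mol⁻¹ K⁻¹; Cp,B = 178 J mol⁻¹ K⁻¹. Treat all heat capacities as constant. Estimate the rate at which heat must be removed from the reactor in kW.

Q_out = 479 kW

Extent of reaction ξ = 0.625 × 247 = 154.38 mol/min
Reaction term: ξ·ΔH°_rxn = 154.38 × -186 = -28714 kJ/min
Q = ΔH = -28714 kJ/min = -478.56 kW
Heat removed = 478.56 kW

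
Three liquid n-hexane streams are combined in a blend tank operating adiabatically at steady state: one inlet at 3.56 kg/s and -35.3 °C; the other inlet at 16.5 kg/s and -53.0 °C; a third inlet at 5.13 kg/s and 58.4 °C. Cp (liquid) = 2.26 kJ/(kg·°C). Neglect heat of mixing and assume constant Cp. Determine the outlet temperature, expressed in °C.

T_out = -27.8 °C

Energy balance with Q = 0: Σ ṁᵢCp,ᵢ(T_out − Tᵢ) = 0
Σ ṁᵢCp,ᵢTᵢ = 3.56×2.26×-35.3 + 16.5×2.26×-53.0 + 5.13×2.26×58.4 = -1583.3
Σ ṁᵢCp,ᵢ = 3.56×2.26 + 16.5×2.26 + 5.13×2.26 = 56.929
T_out = -1583.3 / 56.929 = -27.812 °C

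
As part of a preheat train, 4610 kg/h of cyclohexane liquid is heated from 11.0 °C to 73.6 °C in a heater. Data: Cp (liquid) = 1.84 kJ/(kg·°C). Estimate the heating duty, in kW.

Q = ṁ·Cp·ΔT = 4610 × 1.84 × (73.6 − 11.0) = 531000 kJ/h
Converting: 531000 / 3600 s = 147.5 kW

Q = 147 kW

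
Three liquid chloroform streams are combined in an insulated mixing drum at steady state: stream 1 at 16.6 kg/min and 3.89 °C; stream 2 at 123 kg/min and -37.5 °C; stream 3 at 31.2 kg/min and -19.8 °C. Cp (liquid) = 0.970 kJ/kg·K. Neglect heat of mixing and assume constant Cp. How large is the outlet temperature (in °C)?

No heat crosses the boundary, so H_out = H_in.
Σ ṁᵢCp,ᵢTᵢ = 16.6×0.970×3.89 + 123×0.970×-37.5 + 31.2×0.970×-19.8 = -5010.7
Σ ṁᵢCp,ᵢ = 16.6×0.970 + 123×0.970 + 31.2×0.970 = 165.68
T_out = -5010.7 / 165.68 = -30.244 °C

T_out = -30.2 °C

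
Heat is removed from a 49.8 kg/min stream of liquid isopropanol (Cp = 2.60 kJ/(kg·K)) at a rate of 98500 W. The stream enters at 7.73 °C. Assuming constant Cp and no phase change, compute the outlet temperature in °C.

Q = 98500 W = 5910 kJ/min
ΔT = Q/(ṁ·Cp) = 5910/(49.8×2.60) = 45.644 K
T_out = 7.73 − 45.644 = -37.914 °C

T_out = -37.9 °C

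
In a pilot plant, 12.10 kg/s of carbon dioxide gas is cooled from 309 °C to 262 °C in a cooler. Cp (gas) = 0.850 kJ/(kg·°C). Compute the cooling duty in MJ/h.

Q = ṁ·Cp·ΔT = 12.10 × 0.850 × (262 − 309) = -483.39 kJ/s
Cooling duty = 1740.2 MJ/h

Q_c = 1740 MJ/h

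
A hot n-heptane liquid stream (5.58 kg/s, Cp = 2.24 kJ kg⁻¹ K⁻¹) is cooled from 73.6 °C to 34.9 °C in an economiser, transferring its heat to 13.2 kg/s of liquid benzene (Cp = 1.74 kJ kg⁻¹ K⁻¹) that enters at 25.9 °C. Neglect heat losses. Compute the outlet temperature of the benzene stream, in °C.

Heat released by hot stream: Q = 5.58 × 2.24 × (73.6 − 34.9) = 483.72 kJ/s
Energy balance on cold side (adiabatic exchanger): Q = ṁ_c·Cp_c·(T_c,out − T_c,in)
T_c,out = 25.9 + 483.72/(13.2 × 1.74) = 46.961 °C

T_c,out = 47.0 °C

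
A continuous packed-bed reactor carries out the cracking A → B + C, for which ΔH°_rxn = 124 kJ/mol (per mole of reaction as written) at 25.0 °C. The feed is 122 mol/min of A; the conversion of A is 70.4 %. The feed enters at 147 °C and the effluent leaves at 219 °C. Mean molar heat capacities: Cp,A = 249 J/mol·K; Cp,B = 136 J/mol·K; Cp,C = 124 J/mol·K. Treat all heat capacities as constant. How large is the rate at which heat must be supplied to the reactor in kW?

Q_in = 217 kW

Extent of reaction ξ = 0.704 × 122 = 85.888 mol/min
Reaction term: ξ·ΔH°_rxn = 85.888 × 124 = 10650 kJ/min
Sensible, feed 147→25 °C: -3706.1 kJ/min
Outlet flows (mol/min): A 36.112, B 85.888, C 85.888
Sensible, products 25→219 °C: 6076.6 kJ/min
Q = ΔH = 13021 kJ/min = 217.01 kW
Heat supplied = 217.01 kW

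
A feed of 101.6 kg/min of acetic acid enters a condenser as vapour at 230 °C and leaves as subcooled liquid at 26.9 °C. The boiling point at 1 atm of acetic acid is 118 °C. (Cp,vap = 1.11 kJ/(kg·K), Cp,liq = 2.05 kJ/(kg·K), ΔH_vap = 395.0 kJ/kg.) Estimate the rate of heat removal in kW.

vapour 230→118 °C: -124.32 kJ/kg
condensation at 118 °C: -395 kJ/kg
liquid 118→26.9 °C: -186.75 kJ/kg
Δh = -124.32 + -395 + -186.75 = -706.07 kJ/kg
Q = ṁ·Δh = 101.6 kg/min × -706.07 kJ/kg = -71737 kJ/min
|Q| = 1195.6 kW

Q_c = 1200 kW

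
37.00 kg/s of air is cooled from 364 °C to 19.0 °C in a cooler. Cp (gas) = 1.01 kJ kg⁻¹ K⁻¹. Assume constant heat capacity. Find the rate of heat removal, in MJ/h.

Q_c = 46400 MJ/h

Q = ṁ·Cp·ΔT = 37.00 × 1.01 × (19.0 − 364) = -12893 kJ/s
Cooling duty = 46414 MJ/h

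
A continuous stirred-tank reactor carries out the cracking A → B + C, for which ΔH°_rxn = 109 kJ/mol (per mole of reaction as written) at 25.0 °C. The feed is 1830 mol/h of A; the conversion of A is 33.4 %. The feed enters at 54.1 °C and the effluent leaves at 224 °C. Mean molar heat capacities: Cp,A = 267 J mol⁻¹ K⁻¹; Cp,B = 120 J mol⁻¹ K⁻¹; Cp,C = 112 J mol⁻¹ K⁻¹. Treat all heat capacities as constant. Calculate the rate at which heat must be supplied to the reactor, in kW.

Extent of reaction ξ = 0.334 × 1830 = 611.22 mol/h
Reaction term: ξ·ΔH°_rxn = 611.22 × 109 = 66623 kJ/h
Sensible, feed 54.1→25 °C: -14219 kJ/h
Outlet flows (mol/h): A 1218.8, B 611.22, C 611.22
Sensible, products 25→224 °C: 92976 kJ/h
Q = ΔH = 145380 kJ/h = 40.384 kW
Heat supplied = 40.384 kW

Q_in = 40.4 kW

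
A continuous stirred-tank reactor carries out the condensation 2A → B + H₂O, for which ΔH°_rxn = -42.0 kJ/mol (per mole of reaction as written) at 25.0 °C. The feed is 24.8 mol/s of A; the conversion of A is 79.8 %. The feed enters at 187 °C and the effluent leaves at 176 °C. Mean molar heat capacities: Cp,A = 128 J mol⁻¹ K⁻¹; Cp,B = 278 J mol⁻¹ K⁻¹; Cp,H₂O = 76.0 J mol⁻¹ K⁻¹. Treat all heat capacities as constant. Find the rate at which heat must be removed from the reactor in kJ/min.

Extent of reaction ξ = 0.798 × 24.8 / 2 = 9.8952 mol/s
Reaction term: ξ·ΔH°_rxn = 9.8952 × -42.0 = -415.6 kJ/s
Sensible, feed 187→25 °C: -514.25 kJ/s
Outlet flows (mol/s): A 5.0096, B 9.8952, H₂O 9.8952
Sensible, products 25→176 °C: 625.76 kJ/s
Q = ΔH = -304.09 kJ/s = -304.09 kW
Heat removed = 18245 kJ/min

Q_out = 18200 kJ/min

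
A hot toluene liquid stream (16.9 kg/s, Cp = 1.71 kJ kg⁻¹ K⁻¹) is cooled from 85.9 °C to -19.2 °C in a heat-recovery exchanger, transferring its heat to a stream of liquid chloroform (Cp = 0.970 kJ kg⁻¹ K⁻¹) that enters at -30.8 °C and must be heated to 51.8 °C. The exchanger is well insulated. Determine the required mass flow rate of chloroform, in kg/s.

ṁ_c = 37.9 kg/s

Heat released by hot stream: Q = 16.9 × 1.71 × (85.9 − -19.2) = 3037.3 kJ/s
Energy balance on cold side (adiabatic exchanger): Q = ṁ_c·Cp_c·(T_c,out − T_c,in)
ṁ_c = 3037.3 / [0.970 × (51.8 − -30.8)] = 37.908 kg/s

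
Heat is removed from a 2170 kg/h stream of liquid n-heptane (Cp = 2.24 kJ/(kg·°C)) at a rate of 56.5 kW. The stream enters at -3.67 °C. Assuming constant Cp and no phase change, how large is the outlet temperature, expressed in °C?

T_out = -45.5 °C

Q = 56.5 kW = 203400 kJ/h
ΔT = Q/(ṁ·Cp) = 203400/(2170×2.24) = 41.845 K
T_out = -3.67 − 41.845 = -45.515 °C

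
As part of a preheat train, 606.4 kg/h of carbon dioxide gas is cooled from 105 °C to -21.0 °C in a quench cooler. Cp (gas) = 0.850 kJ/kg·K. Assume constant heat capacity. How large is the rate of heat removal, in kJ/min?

Q = ṁ·Cp·ΔT = 606.4 × 0.850 × (-21.0 − 105) = -64945 kJ/h
Converting: 64945 / 3600 s = 18.04 kW
Cooling duty = 1082.4 kJ/min

Q_c = 1080 kJ/min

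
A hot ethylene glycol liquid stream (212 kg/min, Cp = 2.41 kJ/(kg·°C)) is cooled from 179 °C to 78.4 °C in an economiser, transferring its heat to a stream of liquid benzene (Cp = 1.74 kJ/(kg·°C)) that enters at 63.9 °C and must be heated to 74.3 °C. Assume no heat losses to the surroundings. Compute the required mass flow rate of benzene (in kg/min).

ṁ_c = 2840 kg/min

Heat released by hot stream: Q = 212 × 2.41 × (179 − 78.4) = 51399 kJ/min
Energy balance on cold side (adiabatic exchanger): Q = ṁ_c·Cp_c·(T_c,out − T_c,in)
ṁ_c = 51399 / [1.74 × (74.3 − 63.9)] = 2840.3 kg/min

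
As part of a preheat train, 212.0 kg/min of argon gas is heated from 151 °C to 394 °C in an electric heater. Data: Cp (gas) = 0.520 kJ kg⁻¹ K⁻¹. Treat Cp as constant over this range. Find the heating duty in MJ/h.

Q = ṁ·Cp·ΔT = 212.0 × 0.520 × (394 − 151) = 26788 kJ/min
Converting: 26788 / 60 s = 446.47 kW
Heating duty = 1607.3 MJ/h

Q = 1610 MJ/h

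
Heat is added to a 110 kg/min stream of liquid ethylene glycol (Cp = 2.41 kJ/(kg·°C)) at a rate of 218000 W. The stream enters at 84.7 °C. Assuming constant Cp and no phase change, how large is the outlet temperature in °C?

T_out = 134 °C

Q = 218000 W = 13080 kJ/min
ΔT = Q/(ṁ·Cp) = 13080/(110×2.41) = 49.34 K
T_out = 84.7 + 49.34 = 134.04 °C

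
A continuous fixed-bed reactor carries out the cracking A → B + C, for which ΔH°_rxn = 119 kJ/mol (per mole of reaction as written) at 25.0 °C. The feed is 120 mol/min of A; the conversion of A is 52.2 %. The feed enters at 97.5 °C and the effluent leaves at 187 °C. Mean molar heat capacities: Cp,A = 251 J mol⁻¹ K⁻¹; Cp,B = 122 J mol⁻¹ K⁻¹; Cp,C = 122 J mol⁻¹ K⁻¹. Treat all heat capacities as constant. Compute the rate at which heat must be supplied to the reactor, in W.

Extent of reaction ξ = 0.522 × 120 = 62.64 mol/min
Reaction term: ξ·ΔH°_rxn = 62.64 × 119 = 7454.2 kJ/min
Sensible, feed 97.5→25 °C: -2183.7 kJ/min
Outlet flows (mol/min): A 57.36, B 62.64, C 62.64
Sensible, products 25→187 °C: 4808.4 kJ/min
Q = ΔH = 10079 kJ/min = 167.98 kW
Heat supplied = 167980 W

Q_in = 168000 W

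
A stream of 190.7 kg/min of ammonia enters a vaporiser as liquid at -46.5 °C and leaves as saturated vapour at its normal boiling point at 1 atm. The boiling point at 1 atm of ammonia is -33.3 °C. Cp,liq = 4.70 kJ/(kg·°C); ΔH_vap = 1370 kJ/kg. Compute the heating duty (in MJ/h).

liquid -46.5→-33.3 °C: 62.04 kJ/kg
vaporisation at -33.3 °C: 1370 kJ/kg
Δh = 62.04 + 1370 = 1432 kJ/kg
Q = ṁ·Δh = 190.7 kg/min × 1432 kJ/kg = 273090 kJ/min
|Q| = 4551.5 kW = 16385 MJ/h

Q = 16400 MJ/h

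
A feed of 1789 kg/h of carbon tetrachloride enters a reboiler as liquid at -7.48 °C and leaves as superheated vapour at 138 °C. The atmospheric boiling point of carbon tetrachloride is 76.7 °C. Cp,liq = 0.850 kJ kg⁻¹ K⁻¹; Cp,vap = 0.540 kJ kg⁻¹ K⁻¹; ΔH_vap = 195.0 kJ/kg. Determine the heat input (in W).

Q = 149000 W

liquid -7.48→76.7 °C: 71.553 kJ/kg
vaporisation at 76.7 °C: 195 kJ/kg
vapour 76.7→138 °C: 33.102 kJ/kg
Δh = 71.553 + 195 + 33.102 = 299.65 kJ/kg
Q = ṁ·Δh = 1789 kg/h × 299.65 kJ/kg = 536080 kJ/h
|Q| = 148.91 kW = 148910 W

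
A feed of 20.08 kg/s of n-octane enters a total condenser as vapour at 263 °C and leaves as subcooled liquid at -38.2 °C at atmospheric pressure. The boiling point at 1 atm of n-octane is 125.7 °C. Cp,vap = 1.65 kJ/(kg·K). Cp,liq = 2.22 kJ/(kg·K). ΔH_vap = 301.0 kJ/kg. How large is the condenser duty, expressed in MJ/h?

vapour 263→125.7 °C: -226.55 kJ/kg
condensation at 125.7 °C: -301 kJ/kg
liquid 125.7→-38.2 °C: -363.86 kJ/kg
Δh = -226.55 + -301 + -363.86 = -891.4 kJ/kg
Q = ṁ·Δh = 20.08 kg/s × -891.4 kJ/kg = -17899 kJ/s
|Q| = 17899 kW = 64438 MJ/h

Q_c = 64400 MJ/h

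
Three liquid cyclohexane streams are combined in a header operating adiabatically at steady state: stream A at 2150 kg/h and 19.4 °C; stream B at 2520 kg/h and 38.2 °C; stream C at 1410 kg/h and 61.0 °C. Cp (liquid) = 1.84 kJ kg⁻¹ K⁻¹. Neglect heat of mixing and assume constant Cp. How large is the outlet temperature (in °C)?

Adiabatic, steady state ⇒ Σ ṁᵢCp,ᵢ(T_out − Tᵢ) = 0
Σ ṁᵢCp,ᵢTᵢ = 2150×1.84×19.4 + 2520×1.84×38.2 + 1410×1.84×61.0 = 412130
Σ ṁᵢCp,ᵢ = 2150×1.84 + 2520×1.84 + 1410×1.84 = 11187
T_out = 412130 / 11187 = 36.839 °C

T_out = 36.8 °C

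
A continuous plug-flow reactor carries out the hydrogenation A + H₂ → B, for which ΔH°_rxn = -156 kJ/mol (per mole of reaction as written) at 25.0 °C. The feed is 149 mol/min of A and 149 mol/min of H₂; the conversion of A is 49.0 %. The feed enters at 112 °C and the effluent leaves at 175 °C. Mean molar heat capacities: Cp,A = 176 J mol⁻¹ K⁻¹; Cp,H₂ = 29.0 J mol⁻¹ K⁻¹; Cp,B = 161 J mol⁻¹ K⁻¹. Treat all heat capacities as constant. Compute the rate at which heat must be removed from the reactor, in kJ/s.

Q_out = 166 kJ/s

Extent of reaction ξ = 0.490 × 149 = 73.01 mol/min
Reaction term: ξ·ΔH°_rxn = 73.01 × -156 = -11390 kJ/min
Sensible, feed 112→25 °C: -2657.4 kJ/min
Outlet flows (mol/min): A 75.99, H₂ 75.99, B 73.01
Sensible, products 25→175 °C: 4099.9 kJ/min
Q = ΔH = -9947.1 kJ/min = -165.78 kW
Heat removed = 165.78 kJ/s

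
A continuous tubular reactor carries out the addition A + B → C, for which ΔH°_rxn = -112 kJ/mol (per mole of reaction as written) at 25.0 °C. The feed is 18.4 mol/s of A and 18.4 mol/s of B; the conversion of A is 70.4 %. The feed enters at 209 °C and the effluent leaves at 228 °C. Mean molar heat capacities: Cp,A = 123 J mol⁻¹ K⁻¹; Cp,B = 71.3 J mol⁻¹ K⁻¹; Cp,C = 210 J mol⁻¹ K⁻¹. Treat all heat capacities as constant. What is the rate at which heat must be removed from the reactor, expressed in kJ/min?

Extent of reaction ξ = 0.704 × 18.4 = 12.954 mol/s
Reaction term: ξ·ΔH°_rxn = 12.954 × -112 = -1450.8 kJ/s
Sensible, feed 209→25 °C: -657.82 kJ/s
Outlet flows (mol/s): A 5.4464, B 5.4464, C 12.954
Sensible, products 25→228 °C: 767.03 kJ/s
Q = ΔH = -1341.6 kJ/s = -1341.6 kW
Heat removed = 80495 kJ/min

Q_out = 80500 kJ/min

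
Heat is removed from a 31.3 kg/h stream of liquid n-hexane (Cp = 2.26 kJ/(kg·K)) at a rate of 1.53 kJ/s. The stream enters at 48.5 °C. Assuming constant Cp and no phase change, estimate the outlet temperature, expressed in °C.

T_out = -29.4 °C

Q = 1.53 kJ/s = 5508 kJ/h
ΔT = Q/(ṁ·Cp) = 5508/(31.3×2.26) = 77.865 K
T_out = 48.5 − 77.865 = -29.365 °C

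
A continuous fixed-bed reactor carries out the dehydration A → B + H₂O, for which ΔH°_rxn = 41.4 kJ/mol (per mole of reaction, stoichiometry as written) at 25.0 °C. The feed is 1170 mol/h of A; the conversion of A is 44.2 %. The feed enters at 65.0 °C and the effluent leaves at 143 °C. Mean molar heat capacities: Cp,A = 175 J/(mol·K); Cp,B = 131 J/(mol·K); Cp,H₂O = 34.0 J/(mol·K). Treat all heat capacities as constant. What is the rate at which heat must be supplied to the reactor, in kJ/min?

Q_in = 613 kJ/min

Extent of reaction ξ = 0.442 × 1170 = 517.14 mol/h
Reaction term: ξ·ΔH°_rxn = 517.14 × 41.4 = 21410 kJ/h
Sensible, feed 65.0→25 °C: -8190 kJ/h
Outlet flows (mol/h): A 652.86, B 517.14, H₂O 517.14
Sensible, products 25→143 °C: 23550 kJ/h
Q = ΔH = 36770 kJ/h = 10.214 kW
Heat supplied = 612.83 kJ/min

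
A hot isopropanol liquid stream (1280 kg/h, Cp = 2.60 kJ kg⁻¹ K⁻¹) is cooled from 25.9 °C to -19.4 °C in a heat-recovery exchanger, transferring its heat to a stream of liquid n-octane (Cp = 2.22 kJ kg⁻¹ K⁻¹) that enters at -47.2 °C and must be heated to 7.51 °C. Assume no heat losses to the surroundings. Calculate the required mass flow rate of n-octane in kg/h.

Heat released by hot stream: Q = 1280 × 2.60 × (25.9 − -19.4) = 150760 kJ/h
Energy balance on cold side (adiabatic exchanger): Q = ṁ_c·Cp_c·(T_c,out − T_c,in)
ṁ_c = 150760 / [2.22 × (7.51 − -47.2)] = 1241.3 kg/h

ṁ_c = 1240 kg/h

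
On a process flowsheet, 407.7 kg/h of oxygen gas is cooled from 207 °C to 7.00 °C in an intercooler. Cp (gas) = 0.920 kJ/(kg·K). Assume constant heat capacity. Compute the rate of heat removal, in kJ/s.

Q_c = 20.8 kJ/s

Q = ṁ·Cp·ΔT = 407.7 × 0.920 × (7.00 − 207) = -75017 kJ/h
Converting: 75017 / 3600 s = 20.838 kW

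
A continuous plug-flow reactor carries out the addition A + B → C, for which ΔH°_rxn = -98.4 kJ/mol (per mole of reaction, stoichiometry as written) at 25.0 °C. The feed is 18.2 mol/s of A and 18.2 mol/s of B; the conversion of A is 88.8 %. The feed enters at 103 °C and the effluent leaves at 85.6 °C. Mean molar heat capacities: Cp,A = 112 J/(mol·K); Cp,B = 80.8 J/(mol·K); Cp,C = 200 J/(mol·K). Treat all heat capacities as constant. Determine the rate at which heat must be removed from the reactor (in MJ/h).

Extent of reaction ξ = 0.888 × 18.2 = 16.162 mol/s
Reaction term: ξ·ΔH°_rxn = 16.162 × -98.4 = -1590.3 kJ/s
Sensible, feed 103→25 °C: -273.7 kJ/s
Outlet flows (mol/s): A 2.0384, B 2.0384, C 16.162
Sensible, products 25→85.6 °C: 219.69 kJ/s
Q = ΔH = -1644.3 kJ/s = -1644.3 kW
Heat removed = 5919.5 MJ/h

Q_out = 5920 MJ/h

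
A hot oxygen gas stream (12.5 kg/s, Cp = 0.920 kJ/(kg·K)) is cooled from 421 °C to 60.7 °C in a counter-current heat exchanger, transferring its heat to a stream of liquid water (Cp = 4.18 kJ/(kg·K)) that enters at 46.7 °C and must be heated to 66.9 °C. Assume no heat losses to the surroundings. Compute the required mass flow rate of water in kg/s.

ṁ_c = 49.1 kg/s

Heat released by hot stream: Q = 12.5 × 0.920 × (421 − 60.7) = 4143.4 kJ/s
Energy balance on cold side (adiabatic exchanger): Q = ṁ_c·Cp_c·(T_c,out − T_c,in)
ṁ_c = 4143.4 / [4.18 × (66.9 − 46.7)] = 49.072 kg/s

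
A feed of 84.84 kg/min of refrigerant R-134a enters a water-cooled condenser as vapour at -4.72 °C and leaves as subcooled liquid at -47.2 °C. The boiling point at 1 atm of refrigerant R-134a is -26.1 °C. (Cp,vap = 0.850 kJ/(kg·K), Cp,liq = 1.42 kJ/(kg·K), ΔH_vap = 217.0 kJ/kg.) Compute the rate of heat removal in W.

vapour -4.72→-26.1 °C: -18.173 kJ/kg
condensation at -26.1 °C: -217 kJ/kg
liquid -26.1→-47.2 °C: -29.962 kJ/kg
Δh = -18.173 + -217 + -29.962 = -265.13 kJ/kg
Q = ṁ·Δh = 84.84 kg/min × -265.13 kJ/kg = -22494 kJ/min
|Q| = 374.9 kW = 374900 W

Q_c = 375000 W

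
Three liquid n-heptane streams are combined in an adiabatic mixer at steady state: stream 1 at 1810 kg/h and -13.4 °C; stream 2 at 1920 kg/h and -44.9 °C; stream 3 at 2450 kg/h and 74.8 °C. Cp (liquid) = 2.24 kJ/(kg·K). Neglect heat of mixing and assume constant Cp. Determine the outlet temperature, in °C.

Adiabatic, steady state ⇒ Σ ṁᵢCp,ᵢ(T_out − Tᵢ) = 0
Σ ṁᵢCp,ᵢTᵢ = 1810×2.24×-13.4 + 1920×2.24×-44.9 + 2450×2.24×74.8 = 163070
Σ ṁᵢCp,ᵢ = 1810×2.24 + 1920×2.24 + 2450×2.24 = 13843
T_out = 163070 / 13843 = 11.78 °C

T_out = 11.8 °C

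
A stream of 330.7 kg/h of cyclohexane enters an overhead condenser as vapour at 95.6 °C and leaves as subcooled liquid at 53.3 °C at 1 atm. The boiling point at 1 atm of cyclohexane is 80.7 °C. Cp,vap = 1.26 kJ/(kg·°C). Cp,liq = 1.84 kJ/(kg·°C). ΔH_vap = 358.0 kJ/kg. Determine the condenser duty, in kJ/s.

Q_c = 39.2 kJ/s

vapour 95.6→80.7 °C: -18.774 kJ/kg
condensation at 80.7 °C: -358 kJ/kg
liquid 80.7→53.3 °C: -50.416 kJ/kg
Δh = -18.774 + -358 + -50.416 = -427.19 kJ/kg
Q = ṁ·Δh = 330.7 kg/h × -427.19 kJ/kg = -141270 kJ/h
|Q| = 39.242 kW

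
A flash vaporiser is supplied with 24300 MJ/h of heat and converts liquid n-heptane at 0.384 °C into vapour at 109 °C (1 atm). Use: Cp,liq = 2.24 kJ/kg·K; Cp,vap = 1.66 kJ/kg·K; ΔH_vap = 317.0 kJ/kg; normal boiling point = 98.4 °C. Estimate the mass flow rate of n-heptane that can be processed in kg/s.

ṁ = 12.2 kg/s

Δh = 2.24×(98.4−0.384) + 317.0 + 1.66×(109−98.4) = 554.15 kJ/kg
Q = 24300 MJ/h = 6750 kJ/s = 6750 kJ/s
ṁ = Q/Δh = 6750 / 554.15 = 12.181 kg/s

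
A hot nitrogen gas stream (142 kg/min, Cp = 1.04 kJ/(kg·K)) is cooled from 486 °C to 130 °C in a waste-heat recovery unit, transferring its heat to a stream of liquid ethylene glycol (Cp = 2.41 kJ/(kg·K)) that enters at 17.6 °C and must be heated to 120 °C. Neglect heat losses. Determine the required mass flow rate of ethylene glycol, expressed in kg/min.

ṁ_c = 213 kg/min

Heat released by hot stream: Q = 142 × 1.04 × (486 − 130) = 52574 kJ/min
Energy balance on cold side (adiabatic exchanger): Q = ṁ_c·Cp_c·(T_c,out − T_c,in)
ṁ_c = 52574 / [2.41 × (120 − 17.6)] = 213.04 kg/min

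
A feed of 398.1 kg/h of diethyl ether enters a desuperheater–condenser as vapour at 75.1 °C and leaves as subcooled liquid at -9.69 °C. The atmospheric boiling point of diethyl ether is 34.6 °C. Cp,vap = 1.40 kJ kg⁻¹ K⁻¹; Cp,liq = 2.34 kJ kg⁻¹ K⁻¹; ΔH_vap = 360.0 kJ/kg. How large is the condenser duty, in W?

vapour 75.1→34.6 °C: -56.7 kJ/kg
condensation at 34.6 °C: -360 kJ/kg
liquid 34.6→-9.69 °C: -103.64 kJ/kg
Δh = -56.7 + -360 + -103.64 = -520.34 kJ/kg
Q = ṁ·Δh = 398.1 kg/h × -520.34 kJ/kg = -207150 kJ/h
|Q| = 57.541 kW = 57541 W

Q_c = 57500 W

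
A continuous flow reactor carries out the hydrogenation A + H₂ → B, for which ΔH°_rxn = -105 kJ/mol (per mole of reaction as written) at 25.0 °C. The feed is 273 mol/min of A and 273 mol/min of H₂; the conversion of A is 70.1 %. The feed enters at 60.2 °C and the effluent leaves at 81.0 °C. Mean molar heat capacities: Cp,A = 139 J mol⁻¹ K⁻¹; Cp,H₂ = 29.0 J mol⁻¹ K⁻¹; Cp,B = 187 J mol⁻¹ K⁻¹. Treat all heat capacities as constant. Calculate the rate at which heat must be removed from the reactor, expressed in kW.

Q_out = 316 kW

Extent of reaction ξ = 0.701 × 273 = 191.37 mol/min
Reaction term: ξ·ΔH°_rxn = 191.37 × -105 = -20094 kJ/min
Sensible, feed 60.2→25 °C: -1614.4 kJ/min
Outlet flows (mol/min): A 81.627, H₂ 81.627, B 191.37
Sensible, products 25→81.0 °C: 2772 kJ/min
Q = ΔH = -18937 kJ/min = -315.61 kW
Heat removed = 315.61 kW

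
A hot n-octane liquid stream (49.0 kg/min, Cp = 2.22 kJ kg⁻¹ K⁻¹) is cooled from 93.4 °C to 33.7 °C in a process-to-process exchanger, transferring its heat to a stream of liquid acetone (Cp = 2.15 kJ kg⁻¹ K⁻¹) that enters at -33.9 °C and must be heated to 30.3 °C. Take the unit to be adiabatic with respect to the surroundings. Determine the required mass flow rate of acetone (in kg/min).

ṁ_c = 47.0 kg/min

Heat released by hot stream: Q = 49.0 × 2.22 × (93.4 − 33.7) = 6494.2 kJ/min
Energy balance on cold side (adiabatic exchanger): Q = ṁ_c·Cp_c·(T_c,out − T_c,in)
ṁ_c = 6494.2 / [2.15 × (30.3 − -33.9)] = 47.049 kg/min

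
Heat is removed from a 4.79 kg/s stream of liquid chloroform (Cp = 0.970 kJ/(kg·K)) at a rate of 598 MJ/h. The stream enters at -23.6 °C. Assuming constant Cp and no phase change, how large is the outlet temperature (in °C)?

Q = 598 MJ/h = 166.11 kJ/s
ΔT = Q/(ṁ·Cp) = 166.11/(4.79×0.970) = 35.751 K
T_out = -23.6 − 35.751 = -59.351 °C

T_out = -59.4 °C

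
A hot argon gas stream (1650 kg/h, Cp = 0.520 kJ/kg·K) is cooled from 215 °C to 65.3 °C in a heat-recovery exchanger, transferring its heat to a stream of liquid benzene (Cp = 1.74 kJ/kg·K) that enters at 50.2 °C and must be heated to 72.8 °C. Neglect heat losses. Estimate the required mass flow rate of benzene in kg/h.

ṁ_c = 3270 kg/h

Heat released by hot stream: Q = 1650 × 0.520 × (215 − 65.3) = 128440 kJ/h
Energy balance on cold side (adiabatic exchanger): Q = ṁ_c·Cp_c·(T_c,out − T_c,in)
ṁ_c = 128440 / [1.74 × (72.8 − 50.2)] = 3266.3 kg/h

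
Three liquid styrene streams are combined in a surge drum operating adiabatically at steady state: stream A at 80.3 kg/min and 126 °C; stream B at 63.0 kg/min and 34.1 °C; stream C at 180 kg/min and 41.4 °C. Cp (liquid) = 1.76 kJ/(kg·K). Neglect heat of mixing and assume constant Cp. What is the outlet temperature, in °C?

Energy balance with Q = 0: Σ ṁᵢCp,ᵢ(T_out − Tᵢ) = 0
T_out = Σ ṁᵢCp,ᵢTᵢ / Σ ṁᵢCp,ᵢ
      = 34704 / 569.01 = 60.99 °C

T_out = 61.0 °C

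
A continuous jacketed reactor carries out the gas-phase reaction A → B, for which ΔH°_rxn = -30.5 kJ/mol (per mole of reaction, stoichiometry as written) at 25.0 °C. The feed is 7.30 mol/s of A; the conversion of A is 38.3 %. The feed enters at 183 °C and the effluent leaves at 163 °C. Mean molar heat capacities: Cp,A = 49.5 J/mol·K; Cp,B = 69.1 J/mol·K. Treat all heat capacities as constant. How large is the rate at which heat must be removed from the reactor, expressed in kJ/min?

Extent of reaction ξ = 0.383 × 7.30 = 2.7959 mol/s
Reaction term: ξ·ΔH°_rxn = 2.7959 × -30.5 = -85.275 kJ/s
Sensible, feed 183→25 °C: -57.093 kJ/s
Outlet flows (mol/s): A 4.5041, B 2.7959
Sensible, products 25→163 °C: 57.429 kJ/s
Q = ΔH = -84.94 kJ/s = -84.94 kW
Heat removed = 5096.4 kJ/min

Q_out = 5100 kJ/min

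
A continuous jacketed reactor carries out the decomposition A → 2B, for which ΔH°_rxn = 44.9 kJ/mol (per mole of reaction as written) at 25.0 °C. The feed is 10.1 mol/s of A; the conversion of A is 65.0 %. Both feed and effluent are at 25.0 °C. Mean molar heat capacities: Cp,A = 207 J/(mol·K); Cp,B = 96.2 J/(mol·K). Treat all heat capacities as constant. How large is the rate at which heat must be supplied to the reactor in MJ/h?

Extent of reaction ξ = 0.650 × 10.1 = 6.565 mol/s
Reaction term: ξ·ΔH°_rxn = 6.565 × 44.9 = 294.77 kJ/s
Q = ΔH = 294.77 kJ/s = 294.77 kW
Heat supplied = 1061.2 MJ/h

Q_in = 1060 MJ/h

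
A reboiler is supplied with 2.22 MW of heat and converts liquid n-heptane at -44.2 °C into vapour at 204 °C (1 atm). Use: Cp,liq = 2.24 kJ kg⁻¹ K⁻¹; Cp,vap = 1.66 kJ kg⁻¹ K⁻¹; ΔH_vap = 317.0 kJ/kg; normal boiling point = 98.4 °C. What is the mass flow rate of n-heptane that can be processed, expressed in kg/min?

Δh = 2.24×(98.4−-44.2) + 317.0 + 1.66×(204−98.4) = 811.72 kJ/kg
Q = 2.22 MW = 2220 kJ/s = 133200 kJ/min
ṁ = Q/Δh = 133200 / 811.72 = 164.1 kg/min

ṁ = 164 kg/min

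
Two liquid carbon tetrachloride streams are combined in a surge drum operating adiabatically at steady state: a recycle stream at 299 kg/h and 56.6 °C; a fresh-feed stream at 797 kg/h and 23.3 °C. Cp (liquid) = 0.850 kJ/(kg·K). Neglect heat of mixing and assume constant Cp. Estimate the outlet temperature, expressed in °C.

Adiabatic, steady state ⇒ Σ ṁᵢCp,ᵢ(T_out − Tᵢ) = 0
T_out = Σ ṁᵢCp,ᵢTᵢ / Σ ṁᵢCp,ᵢ
      = 30169 / 931.6 = 32.385 °C

T_out = 32.4 °C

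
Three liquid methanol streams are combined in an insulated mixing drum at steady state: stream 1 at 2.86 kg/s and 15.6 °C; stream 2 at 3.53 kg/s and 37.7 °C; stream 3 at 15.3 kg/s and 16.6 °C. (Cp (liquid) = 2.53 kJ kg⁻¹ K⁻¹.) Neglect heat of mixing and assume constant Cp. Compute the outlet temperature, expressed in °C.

T_out = 19.9 °C

Adiabatic, steady state ⇒ Σ ṁᵢCp,ᵢ(T_out − Tᵢ) = 0
T_out = Σ ṁᵢCp,ᵢTᵢ / Σ ṁᵢCp,ᵢ
      = 1092.1 / 54.876 = 19.902 °C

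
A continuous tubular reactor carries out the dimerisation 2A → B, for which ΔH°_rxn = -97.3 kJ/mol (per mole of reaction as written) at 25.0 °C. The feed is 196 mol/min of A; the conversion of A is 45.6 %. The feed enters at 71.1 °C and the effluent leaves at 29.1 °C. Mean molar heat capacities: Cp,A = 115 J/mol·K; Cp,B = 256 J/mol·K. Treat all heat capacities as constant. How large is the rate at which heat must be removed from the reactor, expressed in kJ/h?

Q_out = 317000 kJ/h

Extent of reaction ξ = 0.456 × 196 / 2 = 44.688 mol/min
Reaction term: ξ·ΔH°_rxn = 44.688 × -97.3 = -4348.1 kJ/min
Sensible, feed 71.1→25 °C: -1039.1 kJ/min
Outlet flows (mol/min): A 106.62, B 44.688
Sensible, products 25→29.1 °C: 97.178 kJ/min
Q = ΔH = -5290.1 kJ/min = -88.168 kW
Heat removed = 317400 kJ/h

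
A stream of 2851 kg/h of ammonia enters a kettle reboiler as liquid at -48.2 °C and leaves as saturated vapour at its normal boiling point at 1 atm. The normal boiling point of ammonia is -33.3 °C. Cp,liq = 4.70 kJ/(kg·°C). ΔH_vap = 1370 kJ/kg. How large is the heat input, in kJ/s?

Q = 1140 kJ/s

liquid -48.2→-33.3 °C: 70.03 kJ/kg
vaporisation at -33.3 °C: 1370 kJ/kg
Δh = 70.03 + 1370 = 1440 kJ/kg
Q = ṁ·Δh = 2851 kg/h × 1440 kJ/kg = 4.1055e+06 kJ/h
|Q| = 1140.4 kW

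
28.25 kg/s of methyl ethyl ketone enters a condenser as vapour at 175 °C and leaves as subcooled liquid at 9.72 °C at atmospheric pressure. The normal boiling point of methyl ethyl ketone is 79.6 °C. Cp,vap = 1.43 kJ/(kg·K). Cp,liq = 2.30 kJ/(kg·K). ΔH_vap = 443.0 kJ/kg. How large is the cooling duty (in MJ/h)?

vapour 175→79.6 °C: -136.42 kJ/kg
condensation at 79.6 °C: -443 kJ/kg
liquid 79.6→9.72 °C: -160.72 kJ/kg
Δh = -136.42 + -443 + -160.72 = -740.15 kJ/kg
Q = ṁ·Δh = 28.25 kg/s × -740.15 kJ/kg = -20909 kJ/s
|Q| = 20909 kW = 75273 MJ/h

Q_c = 75300 MJ/h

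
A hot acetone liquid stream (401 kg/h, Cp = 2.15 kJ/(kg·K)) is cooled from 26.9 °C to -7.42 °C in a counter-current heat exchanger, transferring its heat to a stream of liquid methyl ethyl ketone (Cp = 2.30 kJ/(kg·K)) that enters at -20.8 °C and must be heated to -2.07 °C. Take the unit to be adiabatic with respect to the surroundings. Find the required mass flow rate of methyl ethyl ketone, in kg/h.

Heat released by hot stream: Q = 401 × 2.15 × (26.9 − -7.42) = 29589 kJ/h
Energy balance on cold side (adiabatic exchanger): Q = ṁ_c·Cp_c·(T_c,out − T_c,in)
ṁ_c = 29589 / [2.30 × (-2.07 − -20.8)] = 686.85 kg/h

ṁ_c = 687 kg/h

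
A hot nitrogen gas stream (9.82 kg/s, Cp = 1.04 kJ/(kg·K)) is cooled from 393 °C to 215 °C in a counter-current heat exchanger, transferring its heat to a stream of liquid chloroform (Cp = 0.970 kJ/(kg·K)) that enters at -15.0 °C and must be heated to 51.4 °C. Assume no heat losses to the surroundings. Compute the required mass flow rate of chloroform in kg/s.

ṁ_c = 28.2 kg/s

Heat released by hot stream: Q = 9.82 × 1.04 × (393 − 215) = 1817.9 kJ/s
Energy balance on cold side (adiabatic exchanger): Q = ṁ_c·Cp_c·(T_c,out − T_c,in)
ṁ_c = 1817.9 / [0.970 × (51.4 − -15.0)] = 28.224 kg/s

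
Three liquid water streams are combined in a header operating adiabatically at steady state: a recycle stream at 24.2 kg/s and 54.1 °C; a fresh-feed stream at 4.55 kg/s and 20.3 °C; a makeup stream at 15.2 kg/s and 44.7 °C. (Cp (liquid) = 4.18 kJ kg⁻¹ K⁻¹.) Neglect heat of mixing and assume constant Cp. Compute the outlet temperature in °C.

T_out = 47.3 °C

Adiabatic, steady state ⇒ Σ ṁᵢCp,ᵢ(T_out − Tᵢ) = 0
T_out = Σ ṁᵢCp,ᵢTᵢ / Σ ṁᵢCp,ᵢ
      = 8698.7 / 183.71 = 47.35 °C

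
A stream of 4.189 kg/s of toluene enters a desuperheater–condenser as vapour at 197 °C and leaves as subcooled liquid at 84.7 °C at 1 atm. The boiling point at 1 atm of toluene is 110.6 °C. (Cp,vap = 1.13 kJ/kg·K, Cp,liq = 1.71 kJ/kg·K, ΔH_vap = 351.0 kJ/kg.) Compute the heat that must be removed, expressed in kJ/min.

vapour 197→110.6 °C: -97.632 kJ/kg
condensation at 110.6 °C: -351 kJ/kg
liquid 110.6→84.7 °C: -44.289 kJ/kg
Δh = -97.632 + -351 + -44.289 = -492.92 kJ/kg
Q = ṁ·Δh = 4.189 kg/s × -492.92 kJ/kg = -2064.8 kJ/s
|Q| = 2064.8 kW = 123890 kJ/min

Q_c = 124000 kJ/min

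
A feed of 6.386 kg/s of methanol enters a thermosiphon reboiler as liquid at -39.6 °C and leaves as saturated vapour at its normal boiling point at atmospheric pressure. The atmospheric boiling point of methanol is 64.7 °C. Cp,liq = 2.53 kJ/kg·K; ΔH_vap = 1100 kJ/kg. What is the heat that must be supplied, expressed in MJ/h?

liquid -39.6→64.7 °C: 263.88 kJ/kg
vaporisation at 64.7 °C: 1100 kJ/kg
Δh = 263.88 + 1100 = 1363.9 kJ/kg
Q = ṁ·Δh = 6.386 kg/s × 1363.9 kJ/kg = 8709.7 kJ/s
|Q| = 8709.7 kW = 31355 MJ/h

Q = 31400 MJ/h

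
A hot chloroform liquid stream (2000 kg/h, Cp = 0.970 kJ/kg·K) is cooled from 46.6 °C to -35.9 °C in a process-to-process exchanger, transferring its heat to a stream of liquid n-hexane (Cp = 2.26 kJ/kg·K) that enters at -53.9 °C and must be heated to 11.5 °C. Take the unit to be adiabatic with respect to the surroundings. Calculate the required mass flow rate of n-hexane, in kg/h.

Heat released by hot stream: Q = 2000 × 0.970 × (46.6 − -35.9) = 160050 kJ/h
Energy balance on cold side (adiabatic exchanger): Q = ṁ_c·Cp_c·(T_c,out − T_c,in)
ṁ_c = 160050 / [2.26 × (11.5 − -53.9)] = 1082.9 kg/h

ṁ_c = 1080 kg/h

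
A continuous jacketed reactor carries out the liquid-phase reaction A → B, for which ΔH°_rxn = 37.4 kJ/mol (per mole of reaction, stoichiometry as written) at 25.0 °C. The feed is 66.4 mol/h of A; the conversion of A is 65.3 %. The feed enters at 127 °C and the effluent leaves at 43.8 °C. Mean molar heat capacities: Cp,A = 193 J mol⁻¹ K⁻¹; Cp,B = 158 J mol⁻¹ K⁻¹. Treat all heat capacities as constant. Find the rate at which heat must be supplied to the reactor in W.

Extent of reaction ξ = 0.653 × 66.4 = 43.359 mol/h
Reaction term: ξ·ΔH°_rxn = 43.359 × 37.4 = 1621.6 kJ/h
Sensible, feed 127→25 °C: -1307.2 kJ/h
Outlet flows (mol/h): A 23.041, B 43.359
Sensible, products 25→43.8 °C: 212.4 kJ/h
Q = ΔH = 526.88 kJ/h = 0.14636 kW
Heat supplied = 146.36 W

Q_in = 146 W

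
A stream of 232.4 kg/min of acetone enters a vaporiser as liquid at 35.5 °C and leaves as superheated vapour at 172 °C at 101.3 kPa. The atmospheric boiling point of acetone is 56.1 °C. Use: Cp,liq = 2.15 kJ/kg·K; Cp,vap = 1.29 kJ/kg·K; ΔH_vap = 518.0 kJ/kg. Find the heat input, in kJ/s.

Q = 2760 kJ/s

liquid 35.5→56.1 °C: 44.29 kJ/kg
vaporisation at 56.1 °C: 518 kJ/kg
vapour 56.1→172 °C: 149.51 kJ/kg
Δh = 44.29 + 518 + 149.51 = 711.8 kJ/kg
Q = ṁ·Δh = 232.4 kg/min × 711.8 kJ/kg = 165420 kJ/min
|Q| = 2757 kW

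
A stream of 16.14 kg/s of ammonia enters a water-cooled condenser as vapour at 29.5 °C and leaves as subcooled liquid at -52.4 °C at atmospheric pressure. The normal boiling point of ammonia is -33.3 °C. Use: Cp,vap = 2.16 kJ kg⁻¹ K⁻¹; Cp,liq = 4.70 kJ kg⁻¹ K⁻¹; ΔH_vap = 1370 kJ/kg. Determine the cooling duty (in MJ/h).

vapour 29.5→-33.3 °C: -135.65 kJ/kg
condensation at -33.3 °C: -1370 kJ/kg
liquid -33.3→-52.4 °C: -89.77 kJ/kg
Δh = -135.65 + -1370 + -89.77 = -1595.4 kJ/kg
Q = ṁ·Δh = 16.14 kg/s × -1595.4 kJ/kg = -25750 kJ/s
|Q| = 25750 kW = 92700 MJ/h

Q_c = 92700 MJ/h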